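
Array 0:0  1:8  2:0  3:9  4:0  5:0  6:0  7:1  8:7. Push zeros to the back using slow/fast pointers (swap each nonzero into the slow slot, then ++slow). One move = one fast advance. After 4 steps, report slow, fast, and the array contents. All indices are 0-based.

slow=2, fast=4, a=[8, 9, 0, 0, 0, 0, 0, 1, 7]

(s=0,f=0) a[fast]=0 → fast++
(s=0,f=1) a[fast]=8≠0 swap→a[0]=8 → slow++,fast++
(s=1,f=2) a[fast]=0 → fast++
(s=1,f=3) a[fast]=9≠0 swap→a[1]=9 → slow++,fast++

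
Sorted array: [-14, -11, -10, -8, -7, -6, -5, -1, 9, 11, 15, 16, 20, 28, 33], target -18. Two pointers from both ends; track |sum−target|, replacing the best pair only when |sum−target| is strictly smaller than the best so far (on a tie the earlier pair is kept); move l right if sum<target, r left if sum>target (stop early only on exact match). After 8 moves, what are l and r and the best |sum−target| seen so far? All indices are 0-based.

l=0, r=6, best |Δ|=3

l=0 r=14: -14+33=19 d=37 *, r--
l=0 r=13: -14+28=14 d=32 *, r--
l=0 r=12: -14+20=6 d=24 *, r--
l=0 r=11: -14+16=2 d=20 *, r--
l=0 r=10: -14+15=1 d=19 *, r--
l=0 r=9: -14+11=-3 d=15 *, r--
l=0 r=8: -14+9=-5 d=13 *, r--
l=0 r=7: -14+-1=-15 d=3 *, r--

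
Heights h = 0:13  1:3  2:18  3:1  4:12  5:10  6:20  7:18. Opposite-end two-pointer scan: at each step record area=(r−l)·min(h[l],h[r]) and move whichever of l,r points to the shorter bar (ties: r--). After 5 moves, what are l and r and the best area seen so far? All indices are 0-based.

l=0 r=7: min(13,18)*7=91 best=91 *, l++
l=1 r=7: min(3,18)*6=18 best=91, l++
l=2 r=7: min(18,18)*5=90 best=91, r--
l=2 r=6: min(18,20)*4=72 best=91, l++
l=3 r=6: min(1,20)*3=3 best=91, l++

l=4, r=6, best area=91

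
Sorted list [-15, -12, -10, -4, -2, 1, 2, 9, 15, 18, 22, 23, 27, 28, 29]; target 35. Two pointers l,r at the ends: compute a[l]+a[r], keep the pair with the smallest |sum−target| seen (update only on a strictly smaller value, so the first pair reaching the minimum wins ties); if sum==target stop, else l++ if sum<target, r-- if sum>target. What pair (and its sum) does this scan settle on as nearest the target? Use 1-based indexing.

pair (9, 27) with sum 36 (|Δ|=1)

l=1 r=15: -15+29=14 d=21 *, l++
l=2 r=15: -12+29=17 d=18 *, l++
l=3 r=15: -10+29=19 d=16 *, l++
l=4 r=15: -4+29=25 d=10 *, l++
l=5 r=15: -2+29=27 d=8 *, l++
l=6 r=15: 1+29=30 d=5 *, l++
l=7 r=15: 2+29=31 d=4 *, l++
l=8 r=15: 9+29=38 d=3 *, r--
l=8 r=14: 9+28=37 d=2 *, r--
l=8 r=13: 9+27=36 d=1 *, r--
l=8 r=12: 9+23=32 d=3, l++
l=9 r=12: 15+23=38 d=3, r--
l=9 r=11: 15+22=37 d=2, r--
l=9 r=10: 15+18=33 d=2, l++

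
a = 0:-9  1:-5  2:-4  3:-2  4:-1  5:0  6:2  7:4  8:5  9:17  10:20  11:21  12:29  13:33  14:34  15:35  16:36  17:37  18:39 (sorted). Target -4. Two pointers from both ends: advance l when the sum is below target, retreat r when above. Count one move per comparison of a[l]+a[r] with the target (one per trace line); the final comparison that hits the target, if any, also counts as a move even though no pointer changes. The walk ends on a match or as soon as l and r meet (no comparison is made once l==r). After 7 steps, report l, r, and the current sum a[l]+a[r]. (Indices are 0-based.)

l=0, r=11, sum=12

[0,18] -9+39=30 >-4 → r--
[0,17] -9+37=28 >-4 → r--
[0,16] -9+36=27 >-4 → r--
[0,15] -9+35=26 >-4 → r--
[0,14] -9+34=25 >-4 → r--
[0,13] -9+33=24 >-4 → r--
[0,12] -9+29=20 >-4 → r--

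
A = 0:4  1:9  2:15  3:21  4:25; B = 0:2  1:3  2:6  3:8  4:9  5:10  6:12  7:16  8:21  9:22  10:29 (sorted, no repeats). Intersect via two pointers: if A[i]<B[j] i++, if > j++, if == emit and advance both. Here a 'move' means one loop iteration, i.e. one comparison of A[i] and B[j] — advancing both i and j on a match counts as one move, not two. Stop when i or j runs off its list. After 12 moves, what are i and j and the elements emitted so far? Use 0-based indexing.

i=4, j=10, emitted=[9, 21]

i=0 j=0: 4>2, j++
i=0 j=1: 4>3, j++
i=0 j=2: 4<6, i++
i=1 j=2: 9>6, j++
i=1 j=3: 9>8, j++
i=1 j=4: 9==9 emit, i++,j++
i=2 j=5: 15>10, j++
i=2 j=6: 15>12, j++
i=2 j=7: 15<16, i++
i=3 j=7: 21>16, j++
i=3 j=8: 21==21 emit, i++,j++
i=4 j=9: 25>22, j++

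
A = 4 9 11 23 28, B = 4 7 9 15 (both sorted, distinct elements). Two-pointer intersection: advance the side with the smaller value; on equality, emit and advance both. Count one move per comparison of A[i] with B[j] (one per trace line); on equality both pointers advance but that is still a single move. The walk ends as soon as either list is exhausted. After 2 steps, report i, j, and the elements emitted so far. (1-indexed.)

i=1 j=1: 4==4 emit, i++,j++
i=2 j=2: 9>7, j++

i=2, j=3, emitted=[4]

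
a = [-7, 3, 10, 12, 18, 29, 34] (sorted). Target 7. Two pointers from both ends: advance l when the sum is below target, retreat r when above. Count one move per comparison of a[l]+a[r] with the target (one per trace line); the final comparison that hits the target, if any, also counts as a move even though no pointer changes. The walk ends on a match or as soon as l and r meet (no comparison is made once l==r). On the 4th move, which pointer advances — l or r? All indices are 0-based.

[0,6] -7+34=27 >7 → r--
[0,5] -7+29=22 >7 → r--
[0,4] -7+18=11 >7 → r--
[0,3] -7+12=5 <7 → l++

l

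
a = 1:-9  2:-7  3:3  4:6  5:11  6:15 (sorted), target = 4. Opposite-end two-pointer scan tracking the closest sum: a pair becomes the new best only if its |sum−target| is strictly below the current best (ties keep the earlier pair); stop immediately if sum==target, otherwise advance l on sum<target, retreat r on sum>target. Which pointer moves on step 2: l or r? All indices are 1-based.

[1,6] -9+15=6 d=2 * → r--
[1,5] -9+11=2 d=2 → l++

l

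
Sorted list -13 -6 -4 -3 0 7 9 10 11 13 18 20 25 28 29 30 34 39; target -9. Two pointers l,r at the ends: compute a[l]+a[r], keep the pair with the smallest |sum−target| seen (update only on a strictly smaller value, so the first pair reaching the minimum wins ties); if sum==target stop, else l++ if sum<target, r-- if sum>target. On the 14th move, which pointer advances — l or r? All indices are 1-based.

l=1 r=18: -13+39=26 d=35 *, r--
l=1 r=17: -13+34=21 d=30 *, r--
l=1 r=16: -13+30=17 d=26 *, r--
l=1 r=15: -13+29=16 d=25 *, r--
l=1 r=14: -13+28=15 d=24 *, r--
l=1 r=13: -13+25=12 d=21 *, r--
l=1 r=12: -13+20=7 d=16 *, r--
l=1 r=11: -13+18=5 d=14 *, r--
l=1 r=10: -13+13=0 d=9 *, r--
l=1 r=9: -13+11=-2 d=7 *, r--
l=1 r=8: -13+10=-3 d=6 *, r--
l=1 r=7: -13+9=-4 d=5 *, r--
l=1 r=6: -13+7=-6 d=3 *, r--
l=1 r=5: -13+0=-13 d=4, l++

l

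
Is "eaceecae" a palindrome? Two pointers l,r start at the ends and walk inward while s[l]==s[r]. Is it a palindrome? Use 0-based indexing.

palindrome

[0,7] 'e'=='e' → l++,r--
[1,6] 'a'=='a' → l++,r--
[2,5] 'c'=='c' → l++,r--
[3,4] 'e'=='e' → l++,r--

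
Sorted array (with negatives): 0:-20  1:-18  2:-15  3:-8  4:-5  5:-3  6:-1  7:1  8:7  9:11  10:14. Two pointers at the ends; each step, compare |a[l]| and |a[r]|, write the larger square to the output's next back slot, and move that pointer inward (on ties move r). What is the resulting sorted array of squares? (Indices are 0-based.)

[0,10] |-20|>|14| out[10]=400 → l++
[1,10] |-18|>|14| out[9]=324 → l++
[2,10] |-15|>|14| out[8]=225 → l++
[3,10] |-8|<=|14| out[7]=196 → r--
[3,9] |-8|<=|11| out[6]=121 → r--
[3,8] |-8|>|7| out[5]=64 → l++
[4,8] |-5|<=|7| out[4]=49 → r--
[4,7] |-5|>|1| out[3]=25 → l++
[5,7] |-3|>|1| out[2]=9 → l++
[6,7] |-1|<=|1| out[1]=1 → r--
[6,6] |-1|<=|-1| out[0]=1 → r--

[1, 1, 9, 25, 49, 64, 121, 196, 225, 324, 400]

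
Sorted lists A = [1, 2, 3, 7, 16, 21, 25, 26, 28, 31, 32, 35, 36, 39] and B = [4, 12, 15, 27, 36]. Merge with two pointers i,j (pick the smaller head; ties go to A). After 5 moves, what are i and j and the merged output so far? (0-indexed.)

i=4, j=1, merged so far=[1, 2, 3, 4, 7]

[i=0,j=0] A[i]=1<=B[j]=4 take 1 → i++
[i=1,j=0] A[i]=2<=B[j]=4 take 2 → i++
[i=2,j=0] A[i]=3<=B[j]=4 take 3 → i++
[i=3,j=0] A[i]=7>B[j]=4 take 4 → j++
[i=3,j=1] A[i]=7<=B[j]=12 take 7 → i++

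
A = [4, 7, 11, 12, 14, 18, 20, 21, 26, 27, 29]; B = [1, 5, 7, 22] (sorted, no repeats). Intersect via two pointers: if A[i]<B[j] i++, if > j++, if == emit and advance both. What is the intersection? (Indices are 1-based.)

intersection = [7]

i=1 j=1: 4>1, j++
i=1 j=2: 4<5, i++
i=2 j=2: 7>5, j++
i=2 j=3: 7==7 emit, i++,j++
i=3 j=4: 11<22, i++
i=4 j=4: 12<22, i++
i=5 j=4: 14<22, i++
i=6 j=4: 18<22, i++
i=7 j=4: 20<22, i++
i=8 j=4: 21<22, i++
i=9 j=4: 26>22, j++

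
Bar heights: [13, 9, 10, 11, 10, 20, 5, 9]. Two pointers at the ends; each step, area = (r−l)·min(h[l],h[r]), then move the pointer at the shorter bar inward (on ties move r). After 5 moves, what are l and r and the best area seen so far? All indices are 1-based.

[1,8] min(13,9)*7=63 best=63 * → r--
[1,7] min(13,5)*6=30 best=63 → r--
[1,6] min(13,20)*5=65 best=65 * → l++
[2,6] min(9,20)*4=36 best=65 → l++
[3,6] min(10,20)*3=30 best=65 → l++

l=4, r=6, best area=65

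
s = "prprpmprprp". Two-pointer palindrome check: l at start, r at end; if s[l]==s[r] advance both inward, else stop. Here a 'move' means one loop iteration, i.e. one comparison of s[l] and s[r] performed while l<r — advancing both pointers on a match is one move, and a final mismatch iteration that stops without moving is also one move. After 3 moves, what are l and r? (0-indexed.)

l=3, r=7

[0,10] 'p'=='p' → l++,r--
[1,9] 'r'=='r' → l++,r--
[2,8] 'p'=='p' → l++,r--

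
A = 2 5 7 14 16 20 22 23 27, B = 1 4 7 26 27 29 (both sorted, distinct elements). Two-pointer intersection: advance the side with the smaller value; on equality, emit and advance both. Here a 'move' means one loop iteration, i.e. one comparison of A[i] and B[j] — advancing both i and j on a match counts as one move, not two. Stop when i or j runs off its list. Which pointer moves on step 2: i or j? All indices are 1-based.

i

[i=1,j=1] 2>1 → j++
[i=1,j=2] 2<4 → i++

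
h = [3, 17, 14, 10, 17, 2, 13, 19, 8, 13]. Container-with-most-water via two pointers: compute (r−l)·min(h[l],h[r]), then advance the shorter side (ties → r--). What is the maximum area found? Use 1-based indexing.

[1,10] min(3,13)*9=27 best=27 * → l++
[2,10] min(17,13)*8=104 best=104 * → r--
[2,9] min(17,8)*7=56 best=104 → r--
[2,8] min(17,19)*6=102 best=104 → l++
[3,8] min(14,19)*5=70 best=104 → l++
[4,8] min(10,19)*4=40 best=104 → l++
[5,8] min(17,19)*3=51 best=104 → l++
[6,8] min(2,19)*2=4 best=104 → l++
[7,8] min(13,19)*1=13 best=104 → l++

max area = 104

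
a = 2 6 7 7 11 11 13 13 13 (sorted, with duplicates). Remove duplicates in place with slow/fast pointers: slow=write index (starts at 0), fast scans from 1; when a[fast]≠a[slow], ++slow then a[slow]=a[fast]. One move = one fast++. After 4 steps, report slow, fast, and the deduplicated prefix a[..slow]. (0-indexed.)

slow=3, fast=5, prefix=[2, 6, 7, 11]

slow=0 fast=1: a[fast]=6≠a[slow]=2 write a[1]=6, slow++,fast++
slow=1 fast=2: a[fast]=7≠a[slow]=6 write a[2]=7, slow++,fast++
slow=2 fast=3: a[fast]=7=a[slow] dup, fast++
slow=2 fast=4: a[fast]=11≠a[slow]=7 write a[3]=11, slow++,fast++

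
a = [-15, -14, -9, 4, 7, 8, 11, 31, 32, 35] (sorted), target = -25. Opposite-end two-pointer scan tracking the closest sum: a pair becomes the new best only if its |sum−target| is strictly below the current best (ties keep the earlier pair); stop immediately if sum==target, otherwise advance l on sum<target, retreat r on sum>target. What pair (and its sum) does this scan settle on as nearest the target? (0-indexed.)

pair (-15, -9) with sum -24 (|Δ|=1)

l=0 r=9: -15+35=20 d=45 *, r--
l=0 r=8: -15+32=17 d=42 *, r--
l=0 r=7: -15+31=16 d=41 *, r--
l=0 r=6: -15+11=-4 d=21 *, r--
l=0 r=5: -15+8=-7 d=18 *, r--
l=0 r=4: -15+7=-8 d=17 *, r--
l=0 r=3: -15+4=-11 d=14 *, r--
l=0 r=2: -15+-9=-24 d=1 *, r--
l=0 r=1: -15+-14=-29 d=4, l++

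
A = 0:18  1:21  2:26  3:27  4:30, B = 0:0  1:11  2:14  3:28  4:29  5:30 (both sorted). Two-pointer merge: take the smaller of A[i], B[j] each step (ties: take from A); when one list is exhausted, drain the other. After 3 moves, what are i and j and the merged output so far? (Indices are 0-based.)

[i=0,j=0] A[i]=18>B[j]=0 take 0 → j++
[i=0,j=1] A[i]=18>B[j]=11 take 11 → j++
[i=0,j=2] A[i]=18>B[j]=14 take 14 → j++

i=0, j=3, merged so far=[0, 11, 14]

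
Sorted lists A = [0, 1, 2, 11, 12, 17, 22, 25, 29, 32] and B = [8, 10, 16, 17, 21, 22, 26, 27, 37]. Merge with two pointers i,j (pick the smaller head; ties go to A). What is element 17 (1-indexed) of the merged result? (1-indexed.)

i=1 j=1: A[i]=0<=B[j]=8 take 0, i++
i=2 j=1: A[i]=1<=B[j]=8 take 1, i++
i=3 j=1: A[i]=2<=B[j]=8 take 2, i++
i=4 j=1: A[i]=11>B[j]=8 take 8, j++
i=4 j=2: A[i]=11>B[j]=10 take 10, j++
i=4 j=3: A[i]=11<=B[j]=16 take 11, i++
i=5 j=3: A[i]=12<=B[j]=16 take 12, i++
i=6 j=3: A[i]=17>B[j]=16 take 16, j++
i=6 j=4: A[i]=17<=B[j]=17 take 17, i++
i=7 j=4: A[i]=22>B[j]=17 take 17, j++
i=7 j=5: A[i]=22>B[j]=21 take 21, j++
i=7 j=6: A[i]=22<=B[j]=22 take 22, i++
i=8 j=6: A[i]=25>B[j]=22 take 22, j++
i=8 j=7: A[i]=25<=B[j]=26 take 25, i++
i=9 j=7: A[i]=29>B[j]=26 take 26, j++
i=9 j=8: A[i]=29>B[j]=27 take 27, j++
i=9 j=9: A[i]=29<=B[j]=37 take 29, i++
i=10 j=9: A[i]=32<=B[j]=37 take 32, i++
i=11 j=9: A done, take B[j]=37, j++

merged[17] = 29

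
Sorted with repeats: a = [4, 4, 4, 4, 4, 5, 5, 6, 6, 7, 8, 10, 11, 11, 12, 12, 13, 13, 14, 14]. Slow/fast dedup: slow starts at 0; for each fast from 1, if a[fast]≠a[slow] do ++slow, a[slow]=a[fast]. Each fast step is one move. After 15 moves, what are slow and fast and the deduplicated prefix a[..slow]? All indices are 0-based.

(s=0,f=1) a[fast]=4=a[slow] dup → fast++
(s=0,f=2) a[fast]=4=a[slow] dup → fast++
(s=0,f=3) a[fast]=4=a[slow] dup → fast++
(s=0,f=4) a[fast]=4=a[slow] dup → fast++
(s=0,f=5) a[fast]=5≠a[slow]=4 write a[1]=5 → slow++,fast++
(s=1,f=6) a[fast]=5=a[slow] dup → fast++
(s=1,f=7) a[fast]=6≠a[slow]=5 write a[2]=6 → slow++,fast++
(s=2,f=8) a[fast]=6=a[slow] dup → fast++
(s=2,f=9) a[fast]=7≠a[slow]=6 write a[3]=7 → slow++,fast++
(s=3,f=10) a[fast]=8≠a[slow]=7 write a[4]=8 → slow++,fast++
(s=4,f=11) a[fast]=10≠a[slow]=8 write a[5]=10 → slow++,fast++
(s=5,f=12) a[fast]=11≠a[slow]=10 write a[6]=11 → slow++,fast++
(s=6,f=13) a[fast]=11=a[slow] dup → fast++
(s=6,f=14) a[fast]=12≠a[slow]=11 write a[7]=12 → slow++,fast++
(s=7,f=15) a[fast]=12=a[slow] dup → fast++

slow=7, fast=16, prefix=[4, 5, 6, 7, 8, 10, 11, 12]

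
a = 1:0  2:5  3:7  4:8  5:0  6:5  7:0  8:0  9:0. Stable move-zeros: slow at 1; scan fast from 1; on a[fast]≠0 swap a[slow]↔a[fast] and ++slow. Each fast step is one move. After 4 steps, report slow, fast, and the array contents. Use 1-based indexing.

slow=1 fast=1: a[fast]=0, fast++
slow=1 fast=2: a[fast]=5≠0 swap→a[1]=5, slow++,fast++
slow=2 fast=3: a[fast]=7≠0 swap→a[2]=7, slow++,fast++
slow=3 fast=4: a[fast]=8≠0 swap→a[3]=8, slow++,fast++

slow=4, fast=5, a=[5, 7, 8, 0, 0, 5, 0, 0, 0]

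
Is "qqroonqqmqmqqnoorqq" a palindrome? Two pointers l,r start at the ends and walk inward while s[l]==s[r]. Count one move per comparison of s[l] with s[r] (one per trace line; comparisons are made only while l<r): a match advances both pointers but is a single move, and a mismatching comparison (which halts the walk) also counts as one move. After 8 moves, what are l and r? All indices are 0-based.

l=0 r=18: 'q'=='q', l++,r--
l=1 r=17: 'q'=='q', l++,r--
l=2 r=16: 'r'=='r', l++,r--
l=3 r=15: 'o'=='o', l++,r--
l=4 r=14: 'o'=='o', l++,r--
l=5 r=13: 'n'=='n', l++,r--
l=6 r=12: 'q'=='q', l++,r--
l=7 r=11: 'q'=='q', l++,r--

l=8, r=10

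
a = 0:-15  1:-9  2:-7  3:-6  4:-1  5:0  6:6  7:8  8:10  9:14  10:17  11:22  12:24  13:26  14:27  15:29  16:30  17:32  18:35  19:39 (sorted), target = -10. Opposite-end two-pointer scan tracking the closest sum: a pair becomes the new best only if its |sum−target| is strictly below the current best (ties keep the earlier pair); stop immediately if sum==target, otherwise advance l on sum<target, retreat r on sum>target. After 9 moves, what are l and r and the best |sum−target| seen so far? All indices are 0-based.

[0,19] -15+39=24 d=34 * → r--
[0,18] -15+35=20 d=30 * → r--
[0,17] -15+32=17 d=27 * → r--
[0,16] -15+30=15 d=25 * → r--
[0,15] -15+29=14 d=24 * → r--
[0,14] -15+27=12 d=22 * → r--
[0,13] -15+26=11 d=21 * → r--
[0,12] -15+24=9 d=19 * → r--
[0,11] -15+22=7 d=17 * → r--

l=0, r=10, best |Δ|=17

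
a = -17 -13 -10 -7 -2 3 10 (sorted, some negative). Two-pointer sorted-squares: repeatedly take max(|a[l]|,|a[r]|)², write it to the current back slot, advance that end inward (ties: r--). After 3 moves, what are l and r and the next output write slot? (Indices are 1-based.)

l=1 r=7: |-17|>|10| out[7]=289, l++
l=2 r=7: |-13|>|10| out[6]=169, l++
l=3 r=7: |-10|<=|10| out[5]=100, r--

l=3, r=6, next write slot=4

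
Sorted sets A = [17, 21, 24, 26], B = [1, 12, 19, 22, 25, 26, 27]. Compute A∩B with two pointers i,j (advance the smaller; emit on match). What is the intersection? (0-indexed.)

[i=0,j=0] 17>1 → j++
[i=0,j=1] 17>12 → j++
[i=0,j=2] 17<19 → i++
[i=1,j=2] 21>19 → j++
[i=1,j=3] 21<22 → i++
[i=2,j=3] 24>22 → j++
[i=2,j=4] 24<25 → i++
[i=3,j=4] 26>25 → j++
[i=3,j=5] 26==26 emit → i++,j++

intersection = [26]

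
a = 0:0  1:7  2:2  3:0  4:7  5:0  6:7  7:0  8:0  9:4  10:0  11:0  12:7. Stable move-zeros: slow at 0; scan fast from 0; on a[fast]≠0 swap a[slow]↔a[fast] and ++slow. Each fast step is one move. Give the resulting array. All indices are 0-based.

[7, 2, 7, 7, 4, 7, 0, 0, 0, 0, 0, 0, 0]

slow=0 fast=0: a[fast]=0, fast++
slow=0 fast=1: a[fast]=7≠0 swap→a[0]=7, slow++,fast++
slow=1 fast=2: a[fast]=2≠0 swap→a[1]=2, slow++,fast++
slow=2 fast=3: a[fast]=0, fast++
slow=2 fast=4: a[fast]=7≠0 swap→a[2]=7, slow++,fast++
slow=3 fast=5: a[fast]=0, fast++
slow=3 fast=6: a[fast]=7≠0 swap→a[3]=7, slow++,fast++
slow=4 fast=7: a[fast]=0, fast++
slow=4 fast=8: a[fast]=0, fast++
slow=4 fast=9: a[fast]=4≠0 swap→a[4]=4, slow++,fast++
slow=5 fast=10: a[fast]=0, fast++
slow=5 fast=11: a[fast]=0, fast++
slow=5 fast=12: a[fast]=7≠0 swap→a[5]=7, slow++,fast++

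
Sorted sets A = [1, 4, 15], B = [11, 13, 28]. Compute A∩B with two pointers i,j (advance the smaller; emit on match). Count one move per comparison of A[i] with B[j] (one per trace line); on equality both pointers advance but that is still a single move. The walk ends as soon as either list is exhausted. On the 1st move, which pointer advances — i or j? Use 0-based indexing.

i

[i=0,j=0] 1<11 → i++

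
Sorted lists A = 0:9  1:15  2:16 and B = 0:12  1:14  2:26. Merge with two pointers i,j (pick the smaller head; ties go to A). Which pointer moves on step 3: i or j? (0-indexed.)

i=0 j=0: A[i]=9<=B[j]=12 take 9, i++
i=1 j=0: A[i]=15>B[j]=12 take 12, j++
i=1 j=1: A[i]=15>B[j]=14 take 14, j++

j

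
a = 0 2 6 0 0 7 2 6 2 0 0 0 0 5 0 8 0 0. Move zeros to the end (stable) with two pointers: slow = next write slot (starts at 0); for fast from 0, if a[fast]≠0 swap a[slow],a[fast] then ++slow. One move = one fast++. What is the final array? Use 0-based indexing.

[2, 6, 7, 2, 6, 2, 5, 8, 0, 0, 0, 0, 0, 0, 0, 0, 0, 0]

(s=0,f=0) a[fast]=0 → fast++
(s=0,f=1) a[fast]=2≠0 swap→a[0]=2 → slow++,fast++
(s=1,f=2) a[fast]=6≠0 swap→a[1]=6 → slow++,fast++
(s=2,f=3) a[fast]=0 → fast++
(s=2,f=4) a[fast]=0 → fast++
(s=2,f=5) a[fast]=7≠0 swap→a[2]=7 → slow++,fast++
(s=3,f=6) a[fast]=2≠0 swap→a[3]=2 → slow++,fast++
(s=4,f=7) a[fast]=6≠0 swap→a[4]=6 → slow++,fast++
(s=5,f=8) a[fast]=2≠0 swap→a[5]=2 → slow++,fast++
(s=6,f=9) a[fast]=0 → fast++
(s=6,f=10) a[fast]=0 → fast++
(s=6,f=11) a[fast]=0 → fast++
(s=6,f=12) a[fast]=0 → fast++
(s=6,f=13) a[fast]=5≠0 swap→a[6]=5 → slow++,fast++
(s=7,f=14) a[fast]=0 → fast++
(s=7,f=15) a[fast]=8≠0 swap→a[7]=8 → slow++,fast++
(s=8,f=16) a[fast]=0 → fast++
(s=8,f=17) a[fast]=0 → fast++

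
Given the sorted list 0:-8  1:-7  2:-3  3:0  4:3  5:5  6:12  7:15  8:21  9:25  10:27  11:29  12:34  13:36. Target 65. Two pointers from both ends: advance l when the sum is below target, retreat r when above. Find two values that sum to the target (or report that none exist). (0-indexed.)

l=0 r=13: -8+36=28 <65, l++
l=1 r=13: -7+36=29 <65, l++
l=2 r=13: -3+36=33 <65, l++
l=3 r=13: 0+36=36 <65, l++
l=4 r=13: 3+36=39 <65, l++
l=5 r=13: 5+36=41 <65, l++
l=6 r=13: 12+36=48 <65, l++
l=7 r=13: 15+36=51 <65, l++
l=8 r=13: 21+36=57 <65, l++
l=9 r=13: 25+36=61 <65, l++
l=10 r=13: 27+36=63 <65, l++
l=11 r=13: 29+36=65, found

(29, 36)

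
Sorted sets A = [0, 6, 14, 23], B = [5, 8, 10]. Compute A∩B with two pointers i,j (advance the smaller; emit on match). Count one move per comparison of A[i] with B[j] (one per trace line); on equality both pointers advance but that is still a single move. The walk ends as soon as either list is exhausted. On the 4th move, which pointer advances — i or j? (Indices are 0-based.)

[i=0,j=0] 0<5 → i++
[i=1,j=0] 6>5 → j++
[i=1,j=1] 6<8 → i++
[i=2,j=1] 14>8 → j++

j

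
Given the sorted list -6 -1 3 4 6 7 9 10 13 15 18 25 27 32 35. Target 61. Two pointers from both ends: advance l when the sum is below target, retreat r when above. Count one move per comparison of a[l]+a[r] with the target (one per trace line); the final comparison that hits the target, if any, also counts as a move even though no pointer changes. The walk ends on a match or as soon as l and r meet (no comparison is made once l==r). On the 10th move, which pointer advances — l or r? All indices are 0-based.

l

[0,14] -6+35=29 <61 → l++
[1,14] -1+35=34 <61 → l++
[2,14] 3+35=38 <61 → l++
[3,14] 4+35=39 <61 → l++
[4,14] 6+35=41 <61 → l++
[5,14] 7+35=42 <61 → l++
[6,14] 9+35=44 <61 → l++
[7,14] 10+35=45 <61 → l++
[8,14] 13+35=48 <61 → l++
[9,14] 15+35=50 <61 → l++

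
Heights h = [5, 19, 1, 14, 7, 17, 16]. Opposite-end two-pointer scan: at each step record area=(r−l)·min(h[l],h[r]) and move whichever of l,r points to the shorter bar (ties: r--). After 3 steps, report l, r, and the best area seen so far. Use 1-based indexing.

[1,7] min(5,16)*6=30 best=30 * → l++
[2,7] min(19,16)*5=80 best=80 * → r--
[2,6] min(19,17)*4=68 best=80 → r--

l=2, r=5, best area=80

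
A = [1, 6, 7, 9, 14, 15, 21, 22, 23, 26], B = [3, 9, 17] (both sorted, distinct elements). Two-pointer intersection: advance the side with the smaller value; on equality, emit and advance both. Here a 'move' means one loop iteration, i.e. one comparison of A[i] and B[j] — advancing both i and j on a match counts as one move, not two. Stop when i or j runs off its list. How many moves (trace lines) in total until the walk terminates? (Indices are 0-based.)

i=0 j=0: 1<3, i++
i=1 j=0: 6>3, j++
i=1 j=1: 6<9, i++
i=2 j=1: 7<9, i++
i=3 j=1: 9==9 emit, i++,j++
i=4 j=2: 14<17, i++
i=5 j=2: 15<17, i++
i=6 j=2: 21>17, j++

8 moves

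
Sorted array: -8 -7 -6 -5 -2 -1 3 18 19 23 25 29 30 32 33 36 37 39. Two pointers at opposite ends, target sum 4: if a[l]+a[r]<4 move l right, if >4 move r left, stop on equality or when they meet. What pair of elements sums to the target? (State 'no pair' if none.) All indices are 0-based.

no pair

l=0 r=17: -8+39=31 >4, r--
l=0 r=16: -8+37=29 >4, r--
l=0 r=15: -8+36=28 >4, r--
l=0 r=14: -8+33=25 >4, r--
l=0 r=13: -8+32=24 >4, r--
l=0 r=12: -8+30=22 >4, r--
l=0 r=11: -8+29=21 >4, r--
l=0 r=10: -8+25=17 >4, r--
l=0 r=9: -8+23=15 >4, r--
l=0 r=8: -8+19=11 >4, r--
l=0 r=7: -8+18=10 >4, r--
l=0 r=6: -8+3=-5 <4, l++
l=1 r=6: -7+3=-4 <4, l++
l=2 r=6: -6+3=-3 <4, l++
l=3 r=6: -5+3=-2 <4, l++
l=4 r=6: -2+3=1 <4, l++
l=5 r=6: -1+3=2 <4, l++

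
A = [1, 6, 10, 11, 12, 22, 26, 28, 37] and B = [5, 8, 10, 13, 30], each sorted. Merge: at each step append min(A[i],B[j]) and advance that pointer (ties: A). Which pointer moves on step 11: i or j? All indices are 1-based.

i

i=1 j=1: A[i]=1<=B[j]=5 take 1, i++
i=2 j=1: A[i]=6>B[j]=5 take 5, j++
i=2 j=2: A[i]=6<=B[j]=8 take 6, i++
i=3 j=2: A[i]=10>B[j]=8 take 8, j++
i=3 j=3: A[i]=10<=B[j]=10 take 10, i++
i=4 j=3: A[i]=11>B[j]=10 take 10, j++
i=4 j=4: A[i]=11<=B[j]=13 take 11, i++
i=5 j=4: A[i]=12<=B[j]=13 take 12, i++
i=6 j=4: A[i]=22>B[j]=13 take 13, j++
i=6 j=5: A[i]=22<=B[j]=30 take 22, i++
i=7 j=5: A[i]=26<=B[j]=30 take 26, i++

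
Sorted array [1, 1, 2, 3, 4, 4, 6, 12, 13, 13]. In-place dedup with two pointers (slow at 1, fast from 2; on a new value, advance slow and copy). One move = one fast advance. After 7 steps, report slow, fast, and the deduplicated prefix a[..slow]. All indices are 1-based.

slow=1 fast=2: a[fast]=1=a[slow] dup, fast++
slow=1 fast=3: a[fast]=2≠a[slow]=1 write a[2]=2, slow++,fast++
slow=2 fast=4: a[fast]=3≠a[slow]=2 write a[3]=3, slow++,fast++
slow=3 fast=5: a[fast]=4≠a[slow]=3 write a[4]=4, slow++,fast++
slow=4 fast=6: a[fast]=4=a[slow] dup, fast++
slow=4 fast=7: a[fast]=6≠a[slow]=4 write a[5]=6, slow++,fast++
slow=5 fast=8: a[fast]=12≠a[slow]=6 write a[6]=12, slow++,fast++

slow=6, fast=9, prefix=[1, 2, 3, 4, 6, 12]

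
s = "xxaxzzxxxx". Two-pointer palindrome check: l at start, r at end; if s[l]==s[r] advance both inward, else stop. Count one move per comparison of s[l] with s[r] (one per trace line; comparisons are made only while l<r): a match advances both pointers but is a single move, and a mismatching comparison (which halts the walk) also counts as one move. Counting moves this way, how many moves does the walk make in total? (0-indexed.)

l=0 r=9: 'x'=='x', l++,r--
l=1 r=8: 'x'=='x', l++,r--
l=2 r=7: 'a'!='x', stop

3 moves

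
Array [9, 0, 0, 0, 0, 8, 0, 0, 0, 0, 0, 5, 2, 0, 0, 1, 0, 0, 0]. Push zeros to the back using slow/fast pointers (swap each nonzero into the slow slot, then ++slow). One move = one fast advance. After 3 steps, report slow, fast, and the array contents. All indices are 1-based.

(s=1,f=1) a[fast]=9≠0 swap→a[1]=9 → slow++,fast++
(s=2,f=2) a[fast]=0 → fast++
(s=2,f=3) a[fast]=0 → fast++

slow=2, fast=4, a=[9, 0, 0, 0, 0, 8, 0, 0, 0, 0, 0, 5, 2, 0, 0, 1, 0, 0, 0]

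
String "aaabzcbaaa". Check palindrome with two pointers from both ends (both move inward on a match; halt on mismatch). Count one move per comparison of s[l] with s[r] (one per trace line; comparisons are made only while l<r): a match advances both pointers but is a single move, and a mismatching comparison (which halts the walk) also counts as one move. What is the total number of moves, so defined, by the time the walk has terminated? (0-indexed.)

l=0 r=9: 'a'=='a', l++,r--
l=1 r=8: 'a'=='a', l++,r--
l=2 r=7: 'a'=='a', l++,r--
l=3 r=6: 'b'=='b', l++,r--
l=4 r=5: 'z'!='c', stop

5 moves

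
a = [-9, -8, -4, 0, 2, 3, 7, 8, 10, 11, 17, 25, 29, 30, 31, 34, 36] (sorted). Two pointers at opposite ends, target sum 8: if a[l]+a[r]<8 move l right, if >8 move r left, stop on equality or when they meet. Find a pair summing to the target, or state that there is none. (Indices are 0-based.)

[0,16] -9+36=27 >8 → r--
[0,15] -9+34=25 >8 → r--
[0,14] -9+31=22 >8 → r--
[0,13] -9+30=21 >8 → r--
[0,12] -9+29=20 >8 → r--
[0,11] -9+25=16 >8 → r--
[0,10] -9+17=8 → found

(-9, 17)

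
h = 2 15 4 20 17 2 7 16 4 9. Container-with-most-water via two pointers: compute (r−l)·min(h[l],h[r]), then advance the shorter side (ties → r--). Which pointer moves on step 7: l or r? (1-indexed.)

r

[1,10] min(2,9)*9=18 best=18 * → l++
[2,10] min(15,9)*8=72 best=72 * → r--
[2,9] min(15,4)*7=28 best=72 → r--
[2,8] min(15,16)*6=90 best=90 * → l++
[3,8] min(4,16)*5=20 best=90 → l++
[4,8] min(20,16)*4=64 best=90 → r--
[4,7] min(20,7)*3=21 best=90 → r--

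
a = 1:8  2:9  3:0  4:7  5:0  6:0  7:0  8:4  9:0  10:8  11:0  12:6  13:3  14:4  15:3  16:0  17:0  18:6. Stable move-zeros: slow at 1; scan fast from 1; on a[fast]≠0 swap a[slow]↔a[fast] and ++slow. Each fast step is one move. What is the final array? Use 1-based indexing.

slow=1 fast=1: a[fast]=8≠0 swap→a[1]=8, slow++,fast++
slow=2 fast=2: a[fast]=9≠0 swap→a[2]=9, slow++,fast++
slow=3 fast=3: a[fast]=0, fast++
slow=3 fast=4: a[fast]=7≠0 swap→a[3]=7, slow++,fast++
slow=4 fast=5: a[fast]=0, fast++
slow=4 fast=6: a[fast]=0, fast++
slow=4 fast=7: a[fast]=0, fast++
slow=4 fast=8: a[fast]=4≠0 swap→a[4]=4, slow++,fast++
slow=5 fast=9: a[fast]=0, fast++
slow=5 fast=10: a[fast]=8≠0 swap→a[5]=8, slow++,fast++
slow=6 fast=11: a[fast]=0, fast++
slow=6 fast=12: a[fast]=6≠0 swap→a[6]=6, slow++,fast++
slow=7 fast=13: a[fast]=3≠0 swap→a[7]=3, slow++,fast++
slow=8 fast=14: a[fast]=4≠0 swap→a[8]=4, slow++,fast++
slow=9 fast=15: a[fast]=3≠0 swap→a[9]=3, slow++,fast++
slow=10 fast=16: a[fast]=0, fast++
slow=10 fast=17: a[fast]=0, fast++
slow=10 fast=18: a[fast]=6≠0 swap→a[10]=6, slow++,fast++

[8, 9, 7, 4, 8, 6, 3, 4, 3, 6, 0, 0, 0, 0, 0, 0, 0, 0]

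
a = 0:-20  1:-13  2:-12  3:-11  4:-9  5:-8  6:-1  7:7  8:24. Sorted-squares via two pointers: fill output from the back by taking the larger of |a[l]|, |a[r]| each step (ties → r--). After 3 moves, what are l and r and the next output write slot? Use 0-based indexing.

l=2, r=7, next write slot=5

l=0 r=8: |-20|<=|24| out[8]=576, r--
l=0 r=7: |-20|>|7| out[7]=400, l++
l=1 r=7: |-13|>|7| out[6]=169, l++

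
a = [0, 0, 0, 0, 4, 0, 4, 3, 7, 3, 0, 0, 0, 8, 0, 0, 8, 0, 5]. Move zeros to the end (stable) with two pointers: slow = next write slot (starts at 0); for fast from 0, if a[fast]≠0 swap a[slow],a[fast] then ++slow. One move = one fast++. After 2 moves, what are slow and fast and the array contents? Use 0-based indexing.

slow=0, fast=2, a=[0, 0, 0, 0, 4, 0, 4, 3, 7, 3, 0, 0, 0, 8, 0, 0, 8, 0, 5]

(s=0,f=0) a[fast]=0 → fast++
(s=0,f=1) a[fast]=0 → fast++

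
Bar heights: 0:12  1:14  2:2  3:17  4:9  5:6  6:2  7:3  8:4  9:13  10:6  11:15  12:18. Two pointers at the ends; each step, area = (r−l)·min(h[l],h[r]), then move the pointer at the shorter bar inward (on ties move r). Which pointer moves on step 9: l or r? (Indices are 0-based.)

l

l=0 r=12: min(12,18)*12=144 best=144 *, l++
l=1 r=12: min(14,18)*11=154 best=154 *, l++
l=2 r=12: min(2,18)*10=20 best=154, l++
l=3 r=12: min(17,18)*9=153 best=154, l++
l=4 r=12: min(9,18)*8=72 best=154, l++
l=5 r=12: min(6,18)*7=42 best=154, l++
l=6 r=12: min(2,18)*6=12 best=154, l++
l=7 r=12: min(3,18)*5=15 best=154, l++
l=8 r=12: min(4,18)*4=16 best=154, l++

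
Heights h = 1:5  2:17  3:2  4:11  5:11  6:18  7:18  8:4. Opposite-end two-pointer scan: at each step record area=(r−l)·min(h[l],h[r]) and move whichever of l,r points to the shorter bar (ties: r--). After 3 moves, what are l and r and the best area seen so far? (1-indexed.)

l=3, r=7, best area=85

l=1 r=8: min(5,4)*7=28 best=28 *, r--
l=1 r=7: min(5,18)*6=30 best=30 *, l++
l=2 r=7: min(17,18)*5=85 best=85 *, l++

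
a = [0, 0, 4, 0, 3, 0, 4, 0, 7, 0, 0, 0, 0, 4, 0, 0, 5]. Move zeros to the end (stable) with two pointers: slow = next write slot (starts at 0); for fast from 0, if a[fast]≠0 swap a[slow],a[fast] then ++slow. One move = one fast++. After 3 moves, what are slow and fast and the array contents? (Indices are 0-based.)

slow=1, fast=3, a=[4, 0, 0, 0, 3, 0, 4, 0, 7, 0, 0, 0, 0, 4, 0, 0, 5]

slow=0 fast=0: a[fast]=0, fast++
slow=0 fast=1: a[fast]=0, fast++
slow=0 fast=2: a[fast]=4≠0 swap→a[0]=4, slow++,fast++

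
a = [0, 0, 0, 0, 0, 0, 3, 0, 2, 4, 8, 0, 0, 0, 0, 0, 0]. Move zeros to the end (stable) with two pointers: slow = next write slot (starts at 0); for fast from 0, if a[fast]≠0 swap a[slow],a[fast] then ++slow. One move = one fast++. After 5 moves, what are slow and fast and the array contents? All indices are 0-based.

slow=0, fast=5, a=[0, 0, 0, 0, 0, 0, 3, 0, 2, 4, 8, 0, 0, 0, 0, 0, 0]

(s=0,f=0) a[fast]=0 → fast++
(s=0,f=1) a[fast]=0 → fast++
(s=0,f=2) a[fast]=0 → fast++
(s=0,f=3) a[fast]=0 → fast++
(s=0,f=4) a[fast]=0 → fast++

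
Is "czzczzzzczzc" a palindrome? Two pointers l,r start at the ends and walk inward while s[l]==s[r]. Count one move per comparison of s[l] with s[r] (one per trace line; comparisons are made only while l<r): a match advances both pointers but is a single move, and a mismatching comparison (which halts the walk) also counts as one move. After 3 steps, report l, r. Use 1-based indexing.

l=4, r=9

[1,12] 'c'=='c' → l++,r--
[2,11] 'z'=='z' → l++,r--
[3,10] 'z'=='z' → l++,r--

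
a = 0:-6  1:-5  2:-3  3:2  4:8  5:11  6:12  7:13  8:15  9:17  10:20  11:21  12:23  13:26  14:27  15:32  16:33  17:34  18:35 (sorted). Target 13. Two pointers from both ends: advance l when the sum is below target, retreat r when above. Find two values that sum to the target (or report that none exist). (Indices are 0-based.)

l=0 r=18: -6+35=29 >13, r--
l=0 r=17: -6+34=28 >13, r--
l=0 r=16: -6+33=27 >13, r--
l=0 r=15: -6+32=26 >13, r--
l=0 r=14: -6+27=21 >13, r--
l=0 r=13: -6+26=20 >13, r--
l=0 r=12: -6+23=17 >13, r--
l=0 r=11: -6+21=15 >13, r--
l=0 r=10: -6+20=14 >13, r--
l=0 r=9: -6+17=11 <13, l++
l=1 r=9: -5+17=12 <13, l++
l=2 r=9: -3+17=14 >13, r--
l=2 r=8: -3+15=12 <13, l++
l=3 r=8: 2+15=17 >13, r--
l=3 r=7: 2+13=15 >13, r--
l=3 r=6: 2+12=14 >13, r--
l=3 r=5: 2+11=13, found

(2, 11)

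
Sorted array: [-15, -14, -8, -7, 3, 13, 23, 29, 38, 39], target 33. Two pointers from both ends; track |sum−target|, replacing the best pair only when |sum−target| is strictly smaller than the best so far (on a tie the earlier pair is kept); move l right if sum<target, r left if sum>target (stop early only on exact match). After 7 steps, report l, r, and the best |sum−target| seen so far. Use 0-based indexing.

[0,9] -15+39=24 d=9 * → l++
[1,9] -14+39=25 d=8 * → l++
[2,9] -8+39=31 d=2 * → l++
[3,9] -7+39=32 d=1 * → l++
[4,9] 3+39=42 d=9 → r--
[4,8] 3+38=41 d=8 → r--
[4,7] 3+29=32 d=1 → l++

l=5, r=7, best |Δ|=1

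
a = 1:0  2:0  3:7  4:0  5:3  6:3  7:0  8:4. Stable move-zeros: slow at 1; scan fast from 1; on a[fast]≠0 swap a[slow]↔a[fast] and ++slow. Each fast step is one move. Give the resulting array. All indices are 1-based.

slow=1 fast=1: a[fast]=0, fast++
slow=1 fast=2: a[fast]=0, fast++
slow=1 fast=3: a[fast]=7≠0 swap→a[1]=7, slow++,fast++
slow=2 fast=4: a[fast]=0, fast++
slow=2 fast=5: a[fast]=3≠0 swap→a[2]=3, slow++,fast++
slow=3 fast=6: a[fast]=3≠0 swap→a[3]=3, slow++,fast++
slow=4 fast=7: a[fast]=0, fast++
slow=4 fast=8: a[fast]=4≠0 swap→a[4]=4, slow++,fast++

[7, 3, 3, 4, 0, 0, 0, 0]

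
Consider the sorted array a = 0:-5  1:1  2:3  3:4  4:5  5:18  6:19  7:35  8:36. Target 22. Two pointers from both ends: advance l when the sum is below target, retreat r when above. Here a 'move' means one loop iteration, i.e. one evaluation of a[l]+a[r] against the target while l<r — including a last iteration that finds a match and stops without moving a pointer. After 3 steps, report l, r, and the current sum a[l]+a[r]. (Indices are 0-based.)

l=1, r=6, sum=20

[0,8] -5+36=31 >22 → r--
[0,7] -5+35=30 >22 → r--
[0,6] -5+19=14 <22 → l++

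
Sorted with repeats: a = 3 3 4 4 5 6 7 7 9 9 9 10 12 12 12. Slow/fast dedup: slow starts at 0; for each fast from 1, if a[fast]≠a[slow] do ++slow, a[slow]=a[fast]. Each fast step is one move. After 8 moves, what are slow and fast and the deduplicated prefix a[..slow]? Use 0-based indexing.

slow=5, fast=9, prefix=[3, 4, 5, 6, 7, 9]

(s=0,f=1) a[fast]=3=a[slow] dup → fast++
(s=0,f=2) a[fast]=4≠a[slow]=3 write a[1]=4 → slow++,fast++
(s=1,f=3) a[fast]=4=a[slow] dup → fast++
(s=1,f=4) a[fast]=5≠a[slow]=4 write a[2]=5 → slow++,fast++
(s=2,f=5) a[fast]=6≠a[slow]=5 write a[3]=6 → slow++,fast++
(s=3,f=6) a[fast]=7≠a[slow]=6 write a[4]=7 → slow++,fast++
(s=4,f=7) a[fast]=7=a[slow] dup → fast++
(s=4,f=8) a[fast]=9≠a[slow]=7 write a[5]=9 → slow++,fast++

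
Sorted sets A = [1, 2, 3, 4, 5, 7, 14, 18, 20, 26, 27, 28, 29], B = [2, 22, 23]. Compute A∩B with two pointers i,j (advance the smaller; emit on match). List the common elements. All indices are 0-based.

i=0 j=0: 1<2, i++
i=1 j=0: 2==2 emit, i++,j++
i=2 j=1: 3<22, i++
i=3 j=1: 4<22, i++
i=4 j=1: 5<22, i++
i=5 j=1: 7<22, i++
i=6 j=1: 14<22, i++
i=7 j=1: 18<22, i++
i=8 j=1: 20<22, i++
i=9 j=1: 26>22, j++
i=9 j=2: 26>23, j++

intersection = [2]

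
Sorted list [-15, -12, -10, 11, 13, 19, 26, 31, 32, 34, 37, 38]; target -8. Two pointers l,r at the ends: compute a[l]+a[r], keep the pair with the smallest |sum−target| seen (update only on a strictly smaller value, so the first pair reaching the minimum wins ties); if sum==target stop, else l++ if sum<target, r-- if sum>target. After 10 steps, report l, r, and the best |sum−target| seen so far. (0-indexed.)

l=0 r=11: -15+38=23 d=31 *, r--
l=0 r=10: -15+37=22 d=30 *, r--
l=0 r=9: -15+34=19 d=27 *, r--
l=0 r=8: -15+32=17 d=25 *, r--
l=0 r=7: -15+31=16 d=24 *, r--
l=0 r=6: -15+26=11 d=19 *, r--
l=0 r=5: -15+19=4 d=12 *, r--
l=0 r=4: -15+13=-2 d=6 *, r--
l=0 r=3: -15+11=-4 d=4 *, r--
l=0 r=2: -15+-10=-25 d=17, l++

l=1, r=2, best |Δ|=4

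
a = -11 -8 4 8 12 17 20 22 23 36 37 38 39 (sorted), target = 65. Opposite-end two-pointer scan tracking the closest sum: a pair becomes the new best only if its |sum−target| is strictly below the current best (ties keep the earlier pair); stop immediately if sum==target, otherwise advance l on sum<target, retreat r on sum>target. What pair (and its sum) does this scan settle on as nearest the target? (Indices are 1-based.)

pair (23, 39) with sum 62 (|Δ|=3)

l=1 r=13: -11+39=28 d=37 *, l++
l=2 r=13: -8+39=31 d=34 *, l++
l=3 r=13: 4+39=43 d=22 *, l++
l=4 r=13: 8+39=47 d=18 *, l++
l=5 r=13: 12+39=51 d=14 *, l++
l=6 r=13: 17+39=56 d=9 *, l++
l=7 r=13: 20+39=59 d=6 *, l++
l=8 r=13: 22+39=61 d=4 *, l++
l=9 r=13: 23+39=62 d=3 *, l++
l=10 r=13: 36+39=75 d=10, r--
l=10 r=12: 36+38=74 d=9, r--
l=10 r=11: 36+37=73 d=8, r--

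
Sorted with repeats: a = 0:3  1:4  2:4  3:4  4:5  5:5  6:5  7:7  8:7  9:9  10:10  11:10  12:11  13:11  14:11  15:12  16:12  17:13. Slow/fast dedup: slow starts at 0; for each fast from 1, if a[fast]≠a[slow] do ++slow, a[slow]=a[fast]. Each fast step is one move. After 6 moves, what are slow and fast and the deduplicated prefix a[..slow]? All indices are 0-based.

slow=2, fast=7, prefix=[3, 4, 5]

(s=0,f=1) a[fast]=4≠a[slow]=3 write a[1]=4 → slow++,fast++
(s=1,f=2) a[fast]=4=a[slow] dup → fast++
(s=1,f=3) a[fast]=4=a[slow] dup → fast++
(s=1,f=4) a[fast]=5≠a[slow]=4 write a[2]=5 → slow++,fast++
(s=2,f=5) a[fast]=5=a[slow] dup → fast++
(s=2,f=6) a[fast]=5=a[slow] dup → fast++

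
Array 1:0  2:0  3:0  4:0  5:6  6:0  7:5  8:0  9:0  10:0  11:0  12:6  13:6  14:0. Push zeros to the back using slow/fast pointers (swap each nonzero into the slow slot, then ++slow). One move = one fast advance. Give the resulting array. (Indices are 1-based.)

(s=1,f=1) a[fast]=0 → fast++
(s=1,f=2) a[fast]=0 → fast++
(s=1,f=3) a[fast]=0 → fast++
(s=1,f=4) a[fast]=0 → fast++
(s=1,f=5) a[fast]=6≠0 swap→a[1]=6 → slow++,fast++
(s=2,f=6) a[fast]=0 → fast++
(s=2,f=7) a[fast]=5≠0 swap→a[2]=5 → slow++,fast++
(s=3,f=8) a[fast]=0 → fast++
(s=3,f=9) a[fast]=0 → fast++
(s=3,f=10) a[fast]=0 → fast++
(s=3,f=11) a[fast]=0 → fast++
(s=3,f=12) a[fast]=6≠0 swap→a[3]=6 → slow++,fast++
(s=4,f=13) a[fast]=6≠0 swap→a[4]=6 → slow++,fast++
(s=5,f=14) a[fast]=0 → fast++

[6, 5, 6, 6, 0, 0, 0, 0, 0, 0, 0, 0, 0, 0]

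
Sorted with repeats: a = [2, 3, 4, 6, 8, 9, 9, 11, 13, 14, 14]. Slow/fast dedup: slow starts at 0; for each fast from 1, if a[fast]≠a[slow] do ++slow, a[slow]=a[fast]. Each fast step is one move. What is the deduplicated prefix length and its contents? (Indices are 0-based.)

(s=0,f=1) a[fast]=3≠a[slow]=2 write a[1]=3 → slow++,fast++
(s=1,f=2) a[fast]=4≠a[slow]=3 write a[2]=4 → slow++,fast++
(s=2,f=3) a[fast]=6≠a[slow]=4 write a[3]=6 → slow++,fast++
(s=3,f=4) a[fast]=8≠a[slow]=6 write a[4]=8 → slow++,fast++
(s=4,f=5) a[fast]=9≠a[slow]=8 write a[5]=9 → slow++,fast++
(s=5,f=6) a[fast]=9=a[slow] dup → fast++
(s=5,f=7) a[fast]=11≠a[slow]=9 write a[6]=11 → slow++,fast++
(s=6,f=8) a[fast]=13≠a[slow]=11 write a[7]=13 → slow++,fast++
(s=7,f=9) a[fast]=14≠a[slow]=13 write a[8]=14 → slow++,fast++
(s=8,f=10) a[fast]=14=a[slow] dup → fast++

length 9; prefix = [2, 3, 4, 6, 8, 9, 11, 13, 14]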